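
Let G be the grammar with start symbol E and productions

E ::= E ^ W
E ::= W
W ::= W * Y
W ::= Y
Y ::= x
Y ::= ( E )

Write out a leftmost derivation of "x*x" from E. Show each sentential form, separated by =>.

E => W => W*Y => Y*Y => x*Y => x*x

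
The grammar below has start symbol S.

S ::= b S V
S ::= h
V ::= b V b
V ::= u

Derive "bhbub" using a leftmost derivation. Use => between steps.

S => bSV => bhV => bhbVb => bhbub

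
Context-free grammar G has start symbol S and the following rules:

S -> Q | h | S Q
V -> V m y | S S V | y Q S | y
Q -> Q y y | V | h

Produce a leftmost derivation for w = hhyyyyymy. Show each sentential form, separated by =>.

S=>SQ=>SQQ=>hQQ=>hQyyQ=>hQyyyyQ=>hhyyyyQ=>hhyyyyV=>hhyyyyVmy=>hhyyyyymy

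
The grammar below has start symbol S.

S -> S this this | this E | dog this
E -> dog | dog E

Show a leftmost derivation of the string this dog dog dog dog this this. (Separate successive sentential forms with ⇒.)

S ⇒ S this this   [S -> S this this]
S this this ⇒ this E this this   [S -> this E]
this E this this ⇒ this dog E this this   [E -> dog E]
this dog E this this ⇒ this dog dog E this this   [E -> dog E]
this dog dog E this this ⇒ this dog dog dog E this this   [E -> dog E]
this dog dog dog E this this ⇒ this dog dog dog dog this this   [E -> dog]

S ⇒ S this this ⇒ this E this this ⇒ this dog E this this ⇒ this dog dog E this this ⇒ this dog dog dog E this this ⇒ this dog dog dog dog this this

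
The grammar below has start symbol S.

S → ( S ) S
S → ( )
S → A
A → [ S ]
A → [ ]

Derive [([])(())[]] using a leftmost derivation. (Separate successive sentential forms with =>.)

S=>A=>[S]=>[(S)S]=>[(A)S]=>[([])S]=>[([])(S)S]=>[([])(())S]=>[([])(())A]=>[([])(())[]]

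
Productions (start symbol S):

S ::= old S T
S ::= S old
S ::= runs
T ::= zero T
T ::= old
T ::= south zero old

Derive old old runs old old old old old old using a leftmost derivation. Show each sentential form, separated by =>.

S => old S T => old S old T => old S old old T => old S old old old T => old old S T old old old T => old old S old T old old old T => old old runs old T old old old T => old old runs old old old old old T => old old runs old old old old old old

S => old S T   [S ::= old S T]
old S T => old S old T   [S ::= S old]
old S old T => old S old old T   [S ::= S old]
old S old old T => old S old old old T   [S ::= S old]
old S old old old T => old old S T old old old T   [S ::= old S T]
old old S T old old old T => old old S old T old old old T   [S ::= S old]
old old S old T old old old T => old old runs old T old old old T   [S ::= runs]
old old runs old T old old old T => old old runs old old old old old T   [T ::= old]
old old runs old old old old old T => old old runs old old old old old old   [T ::= old]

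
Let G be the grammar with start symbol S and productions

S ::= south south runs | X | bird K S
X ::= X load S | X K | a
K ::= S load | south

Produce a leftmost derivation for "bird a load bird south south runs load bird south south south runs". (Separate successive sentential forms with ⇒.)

S ⇒ bird K S ⇒ bird S load S ⇒ bird X load S ⇒ bird a load S ⇒ bird a load bird K S ⇒ bird a load bird S load S ⇒ bird a load bird south south runs load S ⇒ bird a load bird south south runs load bird K S ⇒ bird a load bird south south runs load bird south S ⇒ bird a load bird south south runs load bird south south south runs

S ⇒ bird K S   [S ::= bird K S]
bird K S ⇒ bird S load S   [K ::= S load]
bird S load S ⇒ bird X load S   [S ::= X]
bird X load S ⇒ bird a load S   [X ::= a]
bird a load S ⇒ bird a load bird K S   [S ::= bird K S]
bird a load bird K S ⇒ bird a load bird S load S   [K ::= S load]
bird a load bird S load S ⇒ bird a load bird south south runs load S   [S ::= south south runs]
bird a load bird south south runs load S ⇒ bird a load bird south south runs load bird K S   [S ::= bird K S]
bird a load bird south south runs load bird K S ⇒ bird a load bird south south runs load bird south S   [K ::= south]
bird a load bird south south runs load bird south S ⇒ bird a load bird south south runs load bird south south south runs   [S ::= south south runs]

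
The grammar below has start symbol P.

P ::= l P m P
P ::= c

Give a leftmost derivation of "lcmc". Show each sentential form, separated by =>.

P => lPmP => lcmP => lcmc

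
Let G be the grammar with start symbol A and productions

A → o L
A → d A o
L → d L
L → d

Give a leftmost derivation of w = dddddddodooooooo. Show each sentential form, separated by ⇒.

A ⇒ dAo ⇒ ddAoo ⇒ dddAooo ⇒ ddddAoooo ⇒ dddddAooooo ⇒ ddddddAoooooo ⇒ dddddddAooooooo ⇒ dddddddoLooooooo ⇒ dddddddodooooooo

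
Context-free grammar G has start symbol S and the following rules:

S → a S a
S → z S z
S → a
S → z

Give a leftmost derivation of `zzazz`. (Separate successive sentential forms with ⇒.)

S⇒zSz⇒zzSzz⇒zzazz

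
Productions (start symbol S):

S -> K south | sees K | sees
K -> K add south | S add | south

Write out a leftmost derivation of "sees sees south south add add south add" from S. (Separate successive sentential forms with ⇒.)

S ⇒ sees K ⇒ sees S add ⇒ sees sees K add ⇒ sees sees K add south add ⇒ sees sees S add add south add ⇒ sees sees K south add add south add ⇒ sees sees south south add add south add

S ⇒ sees K   [S -> sees K]
sees K ⇒ sees S add   [K -> S add]
sees S add ⇒ sees sees K add   [S -> sees K]
sees sees K add ⇒ sees sees K add south add   [K -> K add south]
sees sees K add south add ⇒ sees sees S add add south add   [K -> S add]
sees sees S add add south add ⇒ sees sees K south add add south add   [S -> K south]
sees sees K south add add south add ⇒ sees sees south south add add south add   [K -> south]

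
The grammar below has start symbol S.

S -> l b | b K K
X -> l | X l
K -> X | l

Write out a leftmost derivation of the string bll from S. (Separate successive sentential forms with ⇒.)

S ⇒ bKK   [S -> b K K]
bKK ⇒ blK   [K -> l]
blK ⇒ blX   [K -> X]
blX ⇒ bll   [X -> l]

S ⇒ bKK ⇒ blK ⇒ blX ⇒ bll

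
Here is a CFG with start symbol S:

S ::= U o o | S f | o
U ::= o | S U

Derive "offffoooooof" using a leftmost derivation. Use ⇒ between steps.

S ⇒ Sf   [S ::= S f]
Sf ⇒ Uoof   [S ::= U o o]
Uoof ⇒ SUoof   [U ::= S U]
SUoof ⇒ SfUoof   [S ::= S f]
SfUoof ⇒ SffUoof   [S ::= S f]
SffUoof ⇒ SfffUoof   [S ::= S f]
SfffUoof ⇒ SffffUoof   [S ::= S f]
SffffUoof ⇒ offffUoof   [S ::= o]
offffUoof ⇒ offffSUoof   [U ::= S U]
offffSUoof ⇒ offffUooUoof   [S ::= U o o]
offffUooUoof ⇒ offffoooUoof   [U ::= o]
offffoooUoof ⇒ offffoooooof   [U ::= o]

S ⇒ Sf ⇒ Uoof ⇒ SUoof ⇒ SfUoof ⇒ SffUoof ⇒ SfffUoof ⇒ SffffUoof ⇒ offffUoof ⇒ offffSUoof ⇒ offffUooUoof ⇒ offffoooUoof ⇒ offffoooooof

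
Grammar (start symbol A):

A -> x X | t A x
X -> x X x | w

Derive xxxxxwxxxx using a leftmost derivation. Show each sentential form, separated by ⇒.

A ⇒ xX ⇒ xxXx ⇒ xxxXxx ⇒ xxxxXxxx ⇒ xxxxxXxxxx ⇒ xxxxxwxxxx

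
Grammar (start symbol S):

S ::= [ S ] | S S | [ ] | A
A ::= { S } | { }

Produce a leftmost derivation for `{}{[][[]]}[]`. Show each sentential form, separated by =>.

S => SS   [S ::= S S]
SS => AS   [S ::= A]
AS => {}S   [A ::= { }]
{}S => {}SS   [S ::= S S]
{}SS => {}AS   [S ::= A]
{}AS => {}{S}S   [A ::= { S }]
{}{S}S => {}{SS}S   [S ::= S S]
{}{SS}S => {}{[]S}S   [S ::= [ ]]
{}{[]S}S => {}{[][S]}S   [S ::= [ S ]]
{}{[][S]}S => {}{[][[]]}S   [S ::= [ ]]
{}{[][[]]}S => {}{[][[]]}[]   [S ::= [ ]]

S => SS => AS => {}S => {}SS => {}AS => {}{S}S => {}{SS}S => {}{[]S}S => {}{[][S]}S => {}{[][[]]}S => {}{[][[]]}[]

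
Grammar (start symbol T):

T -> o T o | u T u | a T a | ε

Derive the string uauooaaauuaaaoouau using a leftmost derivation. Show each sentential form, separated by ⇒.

T ⇒ uTu   [T -> u T u]
uTu ⇒ uaTau   [T -> a T a]
uaTau ⇒ uauTuau   [T -> u T u]
uauTuau ⇒ uauoTouau   [T -> o T o]
uauoTouau ⇒ uauooToouau   [T -> o T o]
uauooToouau ⇒ uauooaTaoouau   [T -> a T a]
uauooaTaoouau ⇒ uauooaaTaaoouau   [T -> a T a]
uauooaaTaaoouau ⇒ uauooaaaTaaaoouau   [T -> a T a]
uauooaaaTaaaoouau ⇒ uauooaaauTuaaaoouau   [T -> u T u]
uauooaaauTuaaaoouau ⇒ uauooaaauuaaaoouau   [T -> ε]

T⇒uTu⇒uaTau⇒uauTuau⇒uauoTouau⇒uauooToouau⇒uauooaTaoouau⇒uauooaaTaaoouau⇒uauooaaaTaaaoouau⇒uauooaaauTuaaaoouau⇒uauooaaauuaaaoouau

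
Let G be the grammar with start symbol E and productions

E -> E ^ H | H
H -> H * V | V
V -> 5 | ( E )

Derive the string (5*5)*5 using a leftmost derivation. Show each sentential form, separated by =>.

E => H => H*V => V*V => (E)*V => (H)*V => (H*V)*V => (V*V)*V => (5*V)*V => (5*5)*V => (5*5)*5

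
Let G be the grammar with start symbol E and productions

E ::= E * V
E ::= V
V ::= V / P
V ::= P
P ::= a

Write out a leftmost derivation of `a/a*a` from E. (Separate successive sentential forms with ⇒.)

E ⇒ E*V   [E ::= E * V]
E*V ⇒ V*V   [E ::= V]
V*V ⇒ V/P*V   [V ::= V / P]
V/P*V ⇒ P/P*V   [V ::= P]
P/P*V ⇒ a/P*V   [P ::= a]
a/P*V ⇒ a/a*V   [P ::= a]
a/a*V ⇒ a/a*P   [V ::= P]
a/a*P ⇒ a/a*a   [P ::= a]

E ⇒ E*V ⇒ V*V ⇒ V/P*V ⇒ P/P*V ⇒ a/P*V ⇒ a/a*V ⇒ a/a*P ⇒ a/a*a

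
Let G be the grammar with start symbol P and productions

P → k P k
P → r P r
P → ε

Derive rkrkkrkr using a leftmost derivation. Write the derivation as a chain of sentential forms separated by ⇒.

P ⇒ rPr   [P → r P r]
rPr ⇒ rkPkr   [P → k P k]
rkPkr ⇒ rkrPrkr   [P → r P r]
rkrPrkr ⇒ rkrkPkrkr   [P → k P k]
rkrkPkrkr ⇒ rkrkkrkr   [P → ε]

P⇒rPr⇒rkPkr⇒rkrPrkr⇒rkrkPkrkr⇒rkrkkrkr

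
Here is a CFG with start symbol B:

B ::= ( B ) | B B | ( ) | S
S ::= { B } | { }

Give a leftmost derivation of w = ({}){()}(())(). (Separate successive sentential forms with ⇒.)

B ⇒ BB ⇒ BBB ⇒ (B)BB ⇒ (S)BB ⇒ ({})BB ⇒ ({})BBB ⇒ ({})SBB ⇒ ({}){B}BB ⇒ ({}){()}BB ⇒ ({}){()}(B)B ⇒ ({}){()}(())B ⇒ ({}){()}(())()

B ⇒ BB   [B ::= B B]
BB ⇒ BBB   [B ::= B B]
BBB ⇒ (B)BB   [B ::= ( B )]
(B)BB ⇒ (S)BB   [B ::= S]
(S)BB ⇒ ({})BB   [S ::= { }]
({})BB ⇒ ({})BBB   [B ::= B B]
({})BBB ⇒ ({})SBB   [B ::= S]
({})SBB ⇒ ({}){B}BB   [S ::= { B }]
({}){B}BB ⇒ ({}){()}BB   [B ::= ( )]
({}){()}BB ⇒ ({}){()}(B)B   [B ::= ( B )]
({}){()}(B)B ⇒ ({}){()}(())B   [B ::= ( )]
({}){()}(())B ⇒ ({}){()}(())()   [B ::= ( )]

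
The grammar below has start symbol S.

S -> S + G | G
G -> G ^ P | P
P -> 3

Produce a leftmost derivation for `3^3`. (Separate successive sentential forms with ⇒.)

S⇒G⇒G^P⇒P^P⇒3^P⇒3^3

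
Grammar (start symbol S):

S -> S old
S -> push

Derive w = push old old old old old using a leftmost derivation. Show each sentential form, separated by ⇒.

S ⇒ S old ⇒ S old old ⇒ S old old old ⇒ S old old old old ⇒ S old old old old old ⇒ push old old old old old

S ⇒ S old   [S -> S old]
S old ⇒ S old old   [S -> S old]
S old old ⇒ S old old old   [S -> S old]
S old old old ⇒ S old old old old   [S -> S old]
S old old old old ⇒ S old old old old old   [S -> S old]
S old old old old old ⇒ push old old old old old   [S -> push]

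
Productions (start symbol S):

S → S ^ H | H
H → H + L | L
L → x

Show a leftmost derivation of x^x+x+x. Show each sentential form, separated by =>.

S=>S^H=>H^H=>L^H=>x^H=>x^H+L=>x^H+L+L=>x^L+L+L=>x^x+L+L=>x^x+x+L=>x^x+x+x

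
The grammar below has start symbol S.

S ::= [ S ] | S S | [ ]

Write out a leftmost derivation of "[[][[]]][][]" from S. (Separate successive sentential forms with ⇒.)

S ⇒ SS ⇒ SSS ⇒ [S]SS ⇒ [SS]SS ⇒ [[]S]SS ⇒ [[][S]]SS ⇒ [[][[]]]SS ⇒ [[][[]]][]S ⇒ [[][[]]][][]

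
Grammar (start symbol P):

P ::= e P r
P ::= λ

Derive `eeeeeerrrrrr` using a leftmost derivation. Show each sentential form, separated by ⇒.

P⇒ePr⇒eePrr⇒eeePrrr⇒eeeePrrrr⇒eeeeePrrrrr⇒eeeeeePrrrrrr⇒eeeeeerrrrrr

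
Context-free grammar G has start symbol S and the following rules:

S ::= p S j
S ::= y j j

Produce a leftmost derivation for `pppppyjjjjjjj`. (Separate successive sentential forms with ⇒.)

S⇒pSj⇒ppSjj⇒pppSjjj⇒ppppSjjjj⇒pppppSjjjjj⇒pppppyjjjjjjj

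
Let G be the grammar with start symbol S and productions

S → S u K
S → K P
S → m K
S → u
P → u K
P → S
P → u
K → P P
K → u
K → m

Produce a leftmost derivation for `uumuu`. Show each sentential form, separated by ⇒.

S⇒KP⇒uP⇒uuK⇒uuPP⇒uuSP⇒uuKPP⇒uumPP⇒uumuP⇒uumuu

S ⇒ KP   [S → K P]
KP ⇒ uP   [K → u]
uP ⇒ uuK   [P → u K]
uuK ⇒ uuPP   [K → P P]
uuPP ⇒ uuSP   [P → S]
uuSP ⇒ uuKPP   [S → K P]
uuKPP ⇒ uumPP   [K → m]
uumPP ⇒ uumuP   [P → u]
uumuP ⇒ uumuu   [P → u]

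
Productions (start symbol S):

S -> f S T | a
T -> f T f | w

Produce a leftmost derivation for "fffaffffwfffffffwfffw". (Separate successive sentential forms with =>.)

S=>fST=>ffSTT=>fffSTTT=>fffaTTT=>fffafTfTT=>fffaffTffTT=>fffafffTfffTT=>fffaffffTffffTT=>fffaffffwffffTT=>fffaffffwfffffTfT=>fffaffffwffffffTffT=>fffaffffwfffffffTfffT=>fffaffffwfffffffwfffT=>fffaffffwfffffffwfffw

S => fST   [S -> f S T]
fST => ffSTT   [S -> f S T]
ffSTT => fffSTTT   [S -> f S T]
fffSTTT => fffaTTT   [S -> a]
fffaTTT => fffafTfTT   [T -> f T f]
fffafTfTT => fffaffTffTT   [T -> f T f]
fffaffTffTT => fffafffTfffTT   [T -> f T f]
fffafffTfffTT => fffaffffTffffTT   [T -> f T f]
fffaffffTffffTT => fffaffffwffffTT   [T -> w]
fffaffffwffffTT => fffaffffwfffffTfT   [T -> f T f]
fffaffffwfffffTfT => fffaffffwffffffTffT   [T -> f T f]
fffaffffwffffffTffT => fffaffffwfffffffTfffT   [T -> f T f]
fffaffffwfffffffTfffT => fffaffffwfffffffwfffT   [T -> w]
fffaffffwfffffffwfffT => fffaffffwfffffffwfffw   [T -> w]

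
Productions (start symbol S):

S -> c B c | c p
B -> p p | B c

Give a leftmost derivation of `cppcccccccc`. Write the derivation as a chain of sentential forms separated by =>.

S => cBc => cBcc => cBccc => cBcccc => cBccccc => cBcccccc => cBccccccc => cBcccccccc => cppcccccccc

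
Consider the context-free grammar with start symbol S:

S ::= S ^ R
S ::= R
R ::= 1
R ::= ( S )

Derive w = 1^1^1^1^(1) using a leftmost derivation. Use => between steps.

S => S^R   [S ::= S ^ R]
S^R => S^R^R   [S ::= S ^ R]
S^R^R => S^R^R^R   [S ::= S ^ R]
S^R^R^R => S^R^R^R^R   [S ::= S ^ R]
S^R^R^R^R => R^R^R^R^R   [S ::= R]
R^R^R^R^R => 1^R^R^R^R   [R ::= 1]
1^R^R^R^R => 1^1^R^R^R   [R ::= 1]
1^1^R^R^R => 1^1^1^R^R   [R ::= 1]
1^1^1^R^R => 1^1^1^1^R   [R ::= 1]
1^1^1^1^R => 1^1^1^1^(S)   [R ::= ( S )]
1^1^1^1^(S) => 1^1^1^1^(R)   [S ::= R]
1^1^1^1^(R) => 1^1^1^1^(1)   [R ::= 1]

S=>S^R=>S^R^R=>S^R^R^R=>S^R^R^R^R=>R^R^R^R^R=>1^R^R^R^R=>1^1^R^R^R=>1^1^1^R^R=>1^1^1^1^R=>1^1^1^1^(S)=>1^1^1^1^(R)=>1^1^1^1^(1)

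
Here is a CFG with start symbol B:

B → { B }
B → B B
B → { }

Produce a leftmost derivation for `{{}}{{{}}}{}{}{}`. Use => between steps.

B => BB   [B → B B]
BB => BBB   [B → B B]
BBB => BBBB   [B → B B]
BBBB => {B}BBB   [B → { B }]
{B}BBB => {{}}BBB   [B → { }]
{{}}BBB => {{}}BBBB   [B → B B]
{{}}BBBB => {{}}{B}BBB   [B → { B }]
{{}}{B}BBB => {{}}{{B}}BBB   [B → { B }]
{{}}{{B}}BBB => {{}}{{{}}}BBB   [B → { }]
{{}}{{{}}}BBB => {{}}{{{}}}{}BB   [B → { }]
{{}}{{{}}}{}BB => {{}}{{{}}}{}{}B   [B → { }]
{{}}{{{}}}{}{}B => {{}}{{{}}}{}{}{}   [B → { }]

B => BB => BBB => BBBB => {B}BBB => {{}}BBB => {{}}BBBB => {{}}{B}BBB => {{}}{{B}}BBB => {{}}{{{}}}BBB => {{}}{{{}}}{}BB => {{}}{{{}}}{}{}B => {{}}{{{}}}{}{}{}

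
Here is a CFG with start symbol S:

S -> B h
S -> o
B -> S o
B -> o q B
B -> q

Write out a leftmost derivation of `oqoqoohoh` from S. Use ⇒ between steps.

S⇒Bh⇒Soh⇒Bhoh⇒oqBhoh⇒oqoqBhoh⇒oqoqSohoh⇒oqoqoohoh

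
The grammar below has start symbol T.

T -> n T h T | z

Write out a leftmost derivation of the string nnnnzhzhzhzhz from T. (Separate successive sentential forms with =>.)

T => nThT   [T -> n T h T]
nThT => nnThThT   [T -> n T h T]
nnThThT => nnnThThThT   [T -> n T h T]
nnnThThThT => nnnnThThThThT   [T -> n T h T]
nnnnThThThThT => nnnnzhThThThT   [T -> z]
nnnnzhThThThT => nnnnzhzhThThT   [T -> z]
nnnnzhzhThThT => nnnnzhzhzhThT   [T -> z]
nnnnzhzhzhThT => nnnnzhzhzhzhT   [T -> z]
nnnnzhzhzhzhT => nnnnzhzhzhzhz   [T -> z]

T => nThT => nnThThT => nnnThThThT => nnnnThThThThT => nnnnzhThThThT => nnnnzhzhThThT => nnnnzhzhzhThT => nnnnzhzhzhzhT => nnnnzhzhzhzhz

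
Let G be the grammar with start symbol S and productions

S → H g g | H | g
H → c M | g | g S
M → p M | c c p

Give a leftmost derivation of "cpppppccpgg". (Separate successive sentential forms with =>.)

S => Hgg   [S → H g g]
Hgg => cMgg   [H → c M]
cMgg => cpMgg   [M → p M]
cpMgg => cppMgg   [M → p M]
cppMgg => cpppMgg   [M → p M]
cpppMgg => cppppMgg   [M → p M]
cppppMgg => cpppppMgg   [M → p M]
cpppppMgg => cpppppccpgg   [M → c c p]

S => Hgg => cMgg => cpMgg => cppMgg => cpppMgg => cppppMgg => cpppppMgg => cpppppccpgg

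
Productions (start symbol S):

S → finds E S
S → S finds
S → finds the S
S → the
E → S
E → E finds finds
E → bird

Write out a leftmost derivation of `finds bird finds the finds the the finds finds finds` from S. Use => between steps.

S => S finds => S finds finds => S finds finds finds => finds E S finds finds finds => finds bird S finds finds finds => finds bird finds E S finds finds finds => finds bird finds S S finds finds finds => finds bird finds the S finds finds finds => finds bird finds the finds the S finds finds finds => finds bird finds the finds the the finds finds finds

S => S finds   [S → S finds]
S finds => S finds finds   [S → S finds]
S finds finds => S finds finds finds   [S → S finds]
S finds finds finds => finds E S finds finds finds   [S → finds E S]
finds E S finds finds finds => finds bird S finds finds finds   [E → bird]
finds bird S finds finds finds => finds bird finds E S finds finds finds   [S → finds E S]
finds bird finds E S finds finds finds => finds bird finds S S finds finds finds   [E → S]
finds bird finds S S finds finds finds => finds bird finds the S finds finds finds   [S → the]
finds bird finds the S finds finds finds => finds bird finds the finds the S finds finds finds   [S → finds the S]
finds bird finds the finds the S finds finds finds => finds bird finds the finds the the finds finds finds   [S → the]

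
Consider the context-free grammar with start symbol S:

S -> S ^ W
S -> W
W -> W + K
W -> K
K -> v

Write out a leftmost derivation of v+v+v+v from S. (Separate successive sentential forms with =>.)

S => W   [S -> W]
W => W+K   [W -> W + K]
W+K => W+K+K   [W -> W + K]
W+K+K => W+K+K+K   [W -> W + K]
W+K+K+K => K+K+K+K   [W -> K]
K+K+K+K => v+K+K+K   [K -> v]
v+K+K+K => v+v+K+K   [K -> v]
v+v+K+K => v+v+v+K   [K -> v]
v+v+v+K => v+v+v+v   [K -> v]

S => W => W+K => W+K+K => W+K+K+K => K+K+K+K => v+K+K+K => v+v+K+K => v+v+v+K => v+v+v+v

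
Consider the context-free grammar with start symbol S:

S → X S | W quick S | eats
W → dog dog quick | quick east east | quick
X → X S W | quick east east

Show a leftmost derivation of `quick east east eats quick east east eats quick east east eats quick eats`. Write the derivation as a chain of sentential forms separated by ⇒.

S ⇒ X S ⇒ X S W S ⇒ X S W S W S ⇒ X S W S W S W S ⇒ quick east east S W S W S W S ⇒ quick east east eats W S W S W S ⇒ quick east east eats quick east east S W S W S ⇒ quick east east eats quick east east eats W S W S ⇒ quick east east eats quick east east eats quick east east S W S ⇒ quick east east eats quick east east eats quick east east eats W S ⇒ quick east east eats quick east east eats quick east east eats quick S ⇒ quick east east eats quick east east eats quick east east eats quick eats

S ⇒ X S   [S → X S]
X S ⇒ X S W S   [X → X S W]
X S W S ⇒ X S W S W S   [X → X S W]
X S W S W S ⇒ X S W S W S W S   [X → X S W]
X S W S W S W S ⇒ quick east east S W S W S W S   [X → quick east east]
quick east east S W S W S W S ⇒ quick east east eats W S W S W S   [S → eats]
quick east east eats W S W S W S ⇒ quick east east eats quick east east S W S W S   [W → quick east east]
quick east east eats quick east east S W S W S ⇒ quick east east eats quick east east eats W S W S   [S → eats]
quick east east eats quick east east eats W S W S ⇒ quick east east eats quick east east eats quick east east S W S   [W → quick east east]
quick east east eats quick east east eats quick east east S W S ⇒ quick east east eats quick east east eats quick east east eats W S   [S → eats]
quick east east eats quick east east eats quick east east eats W S ⇒ quick east east eats quick east east eats quick east east eats quick S   [W → quick]
quick east east eats quick east east eats quick east east eats quick S ⇒ quick east east eats quick east east eats quick east east eats quick eats   [S → eats]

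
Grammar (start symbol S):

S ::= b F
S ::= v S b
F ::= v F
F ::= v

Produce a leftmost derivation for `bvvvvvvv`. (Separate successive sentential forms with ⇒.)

S ⇒ bF ⇒ bvF ⇒ bvvF ⇒ bvvvF ⇒ bvvvvF ⇒ bvvvvvF ⇒ bvvvvvvF ⇒ bvvvvvvv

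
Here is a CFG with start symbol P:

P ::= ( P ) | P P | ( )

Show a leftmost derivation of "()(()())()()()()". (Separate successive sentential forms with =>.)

P=>PP=>PPP=>()PP=>()PPP=>()PPPP=>()PPPPP=>()(P)PPPP=>()(PP)PPPP=>()(()P)PPPP=>()(()())PPPP=>()(()())()PPP=>()(()())()()PP=>()(()())()()()P=>()(()())()()()()

P => PP   [P ::= P P]
PP => PPP   [P ::= P P]
PPP => ()PP   [P ::= ( )]
()PP => ()PPP   [P ::= P P]
()PPP => ()PPPP   [P ::= P P]
()PPPP => ()PPPPP   [P ::= P P]
()PPPPP => ()(P)PPPP   [P ::= ( P )]
()(P)PPPP => ()(PP)PPPP   [P ::= P P]
()(PP)PPPP => ()(()P)PPPP   [P ::= ( )]
()(()P)PPPP => ()(()())PPPP   [P ::= ( )]
()(()())PPPP => ()(()())()PPP   [P ::= ( )]
()(()())()PPP => ()(()())()()PP   [P ::= ( )]
()(()())()()PP => ()(()())()()()P   [P ::= ( )]
()(()())()()()P => ()(()())()()()()   [P ::= ( )]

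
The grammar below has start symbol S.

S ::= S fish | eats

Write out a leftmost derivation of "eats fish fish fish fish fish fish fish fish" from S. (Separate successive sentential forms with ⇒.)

S ⇒ S fish ⇒ S fish fish ⇒ S fish fish fish ⇒ S fish fish fish fish ⇒ S fish fish fish fish fish ⇒ S fish fish fish fish fish fish ⇒ S fish fish fish fish fish fish fish ⇒ S fish fish fish fish fish fish fish fish ⇒ eats fish fish fish fish fish fish fish fish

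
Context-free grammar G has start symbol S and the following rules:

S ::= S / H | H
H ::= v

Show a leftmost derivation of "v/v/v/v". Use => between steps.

S => S/H => S/H/H => S/H/H/H => H/H/H/H => v/H/H/H => v/v/H/H => v/v/v/H => v/v/v/v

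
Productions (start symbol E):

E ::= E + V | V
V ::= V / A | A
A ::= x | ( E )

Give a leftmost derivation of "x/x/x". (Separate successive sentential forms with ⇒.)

E ⇒ V ⇒ V/A ⇒ V/A/A ⇒ A/A/A ⇒ x/A/A ⇒ x/x/A ⇒ x/x/x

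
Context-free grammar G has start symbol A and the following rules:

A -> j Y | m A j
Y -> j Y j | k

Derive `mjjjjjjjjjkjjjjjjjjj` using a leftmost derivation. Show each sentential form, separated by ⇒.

A ⇒ mAj ⇒ mjYj ⇒ mjjYjj ⇒ mjjjYjjj ⇒ mjjjjYjjjj ⇒ mjjjjjYjjjjj ⇒ mjjjjjjYjjjjjj ⇒ mjjjjjjjYjjjjjjj ⇒ mjjjjjjjjYjjjjjjjj ⇒ mjjjjjjjjjYjjjjjjjjj ⇒ mjjjjjjjjjkjjjjjjjjj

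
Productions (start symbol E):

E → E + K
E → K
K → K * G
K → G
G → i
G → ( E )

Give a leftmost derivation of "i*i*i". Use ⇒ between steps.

E ⇒ K   [E → K]
K ⇒ K*G   [K → K * G]
K*G ⇒ K*G*G   [K → K * G]
K*G*G ⇒ G*G*G   [K → G]
G*G*G ⇒ i*G*G   [G → i]
i*G*G ⇒ i*i*G   [G → i]
i*i*G ⇒ i*i*i   [G → i]

E⇒K⇒K*G⇒K*G*G⇒G*G*G⇒i*G*G⇒i*i*G⇒i*i*i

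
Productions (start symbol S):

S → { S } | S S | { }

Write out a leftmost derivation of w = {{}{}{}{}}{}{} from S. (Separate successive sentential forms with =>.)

S => SS   [S → S S]
SS => SSS   [S → S S]
SSS => {S}SS   [S → { S }]
{S}SS => {SS}SS   [S → S S]
{SS}SS => {SSS}SS   [S → S S]
{SSS}SS => {SSSS}SS   [S → S S]
{SSSS}SS => {{}SSS}SS   [S → { }]
{{}SSS}SS => {{}{}SS}SS   [S → { }]
{{}{}SS}SS => {{}{}{}S}SS   [S → { }]
{{}{}{}S}SS => {{}{}{}{}}SS   [S → { }]
{{}{}{}{}}SS => {{}{}{}{}}{}S   [S → { }]
{{}{}{}{}}{}S => {{}{}{}{}}{}{}   [S → { }]

S => SS => SSS => {S}SS => {SS}SS => {SSS}SS => {SSSS}SS => {{}SSS}SS => {{}{}SS}SS => {{}{}{}S}SS => {{}{}{}{}}SS => {{}{}{}{}}{}S => {{}{}{}{}}{}{}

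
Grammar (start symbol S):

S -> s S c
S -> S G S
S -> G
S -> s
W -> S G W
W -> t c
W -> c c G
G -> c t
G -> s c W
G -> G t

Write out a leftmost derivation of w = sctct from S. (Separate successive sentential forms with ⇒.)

S ⇒ G   [S -> G]
G ⇒ Gt   [G -> G t]
Gt ⇒ scWt   [G -> s c W]
scWt ⇒ sctct   [W -> t c]

S⇒G⇒Gt⇒scWt⇒sctct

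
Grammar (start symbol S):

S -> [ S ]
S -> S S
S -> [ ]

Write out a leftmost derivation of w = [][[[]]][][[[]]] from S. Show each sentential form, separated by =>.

S => SS => SSS => []SS => [][S]S => [][[S]]S => [][[[]]]S => [][[[]]]SS => [][[[]]][]S => [][[[]]][][S] => [][[[]]][][[S]] => [][[[]]][][[[]]]

S => SS   [S -> S S]
SS => SSS   [S -> S S]
SSS => []SS   [S -> [ ]]
[]SS => [][S]S   [S -> [ S ]]
[][S]S => [][[S]]S   [S -> [ S ]]
[][[S]]S => [][[[]]]S   [S -> [ ]]
[][[[]]]S => [][[[]]]SS   [S -> S S]
[][[[]]]SS => [][[[]]][]S   [S -> [ ]]
[][[[]]][]S => [][[[]]][][S]   [S -> [ S ]]
[][[[]]][][S] => [][[[]]][][[S]]   [S -> [ S ]]
[][[[]]][][[S]] => [][[[]]][][[[]]]   [S -> [ ]]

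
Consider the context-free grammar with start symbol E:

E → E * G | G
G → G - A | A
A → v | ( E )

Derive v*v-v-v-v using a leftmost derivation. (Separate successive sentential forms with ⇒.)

E ⇒ E*G ⇒ G*G ⇒ A*G ⇒ v*G ⇒ v*G-A ⇒ v*G-A-A ⇒ v*G-A-A-A ⇒ v*A-A-A-A ⇒ v*v-A-A-A ⇒ v*v-v-A-A ⇒ v*v-v-v-A ⇒ v*v-v-v-v

E ⇒ E*G   [E → E * G]
E*G ⇒ G*G   [E → G]
G*G ⇒ A*G   [G → A]
A*G ⇒ v*G   [A → v]
v*G ⇒ v*G-A   [G → G - A]
v*G-A ⇒ v*G-A-A   [G → G - A]
v*G-A-A ⇒ v*G-A-A-A   [G → G - A]
v*G-A-A-A ⇒ v*A-A-A-A   [G → A]
v*A-A-A-A ⇒ v*v-A-A-A   [A → v]
v*v-A-A-A ⇒ v*v-v-A-A   [A → v]
v*v-v-A-A ⇒ v*v-v-v-A   [A → v]
v*v-v-v-A ⇒ v*v-v-v-v   [A → v]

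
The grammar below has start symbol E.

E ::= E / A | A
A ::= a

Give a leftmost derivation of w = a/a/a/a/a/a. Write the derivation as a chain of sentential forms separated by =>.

E => E/A   [E ::= E / A]
E/A => E/A/A   [E ::= E / A]
E/A/A => E/A/A/A   [E ::= E / A]
E/A/A/A => E/A/A/A/A   [E ::= E / A]
E/A/A/A/A => E/A/A/A/A/A   [E ::= E / A]
E/A/A/A/A/A => A/A/A/A/A/A   [E ::= A]
A/A/A/A/A/A => a/A/A/A/A/A   [A ::= a]
a/A/A/A/A/A => a/a/A/A/A/A   [A ::= a]
a/a/A/A/A/A => a/a/a/A/A/A   [A ::= a]
a/a/a/A/A/A => a/a/a/a/A/A   [A ::= a]
a/a/a/a/A/A => a/a/a/a/a/A   [A ::= a]
a/a/a/a/a/A => a/a/a/a/a/a   [A ::= a]

E => E/A => E/A/A => E/A/A/A => E/A/A/A/A => E/A/A/A/A/A => A/A/A/A/A/A => a/A/A/A/A/A => a/a/A/A/A/A => a/a/a/A/A/A => a/a/a/a/A/A => a/a/a/a/a/A => a/a/a/a/a/a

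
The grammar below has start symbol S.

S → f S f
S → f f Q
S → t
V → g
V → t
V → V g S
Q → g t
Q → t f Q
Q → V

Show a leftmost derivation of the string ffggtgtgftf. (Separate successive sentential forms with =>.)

S => ffQ => ffV => ffVgS => ffVgSgS => ffVgSgSgS => ffggSgSgS => ffggtgSgS => ffggtgtgS => ffggtgtgfSf => ffggtgtgftf

S => ffQ   [S → f f Q]
ffQ => ffV   [Q → V]
ffV => ffVgS   [V → V g S]
ffVgS => ffVgSgS   [V → V g S]
ffVgSgS => ffVgSgSgS   [V → V g S]
ffVgSgSgS => ffggSgSgS   [V → g]
ffggSgSgS => ffggtgSgS   [S → t]
ffggtgSgS => ffggtgtgS   [S → t]
ffggtgtgS => ffggtgtgfSf   [S → f S f]
ffggtgtgfSf => ffggtgtgftf   [S → t]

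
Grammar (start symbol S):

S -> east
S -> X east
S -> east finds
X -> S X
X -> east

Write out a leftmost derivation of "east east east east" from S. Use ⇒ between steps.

S ⇒ X east   [S -> X east]
X east ⇒ S X east   [X -> S X]
S X east ⇒ X east X east   [S -> X east]
X east X east ⇒ east east X east   [X -> east]
east east X east ⇒ east east east east   [X -> east]

S ⇒ X east ⇒ S X east ⇒ X east X east ⇒ east east X east ⇒ east east east east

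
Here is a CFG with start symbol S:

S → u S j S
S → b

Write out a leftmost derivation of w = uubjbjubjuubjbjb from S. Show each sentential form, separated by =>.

S => uSjS   [S → u S j S]
uSjS => uuSjSjS   [S → u S j S]
uuSjSjS => uubjSjS   [S → b]
uubjSjS => uubjbjS   [S → b]
uubjbjS => uubjbjuSjS   [S → u S j S]
uubjbjuSjS => uubjbjubjS   [S → b]
uubjbjubjS => uubjbjubjuSjS   [S → u S j S]
uubjbjubjuSjS => uubjbjubjuuSjSjS   [S → u S j S]
uubjbjubjuuSjSjS => uubjbjubjuubjSjS   [S → b]
uubjbjubjuubjSjS => uubjbjubjuubjbjS   [S → b]
uubjbjubjuubjbjS => uubjbjubjuubjbjb   [S → b]

S => uSjS => uuSjSjS => uubjSjS => uubjbjS => uubjbjuSjS => uubjbjubjS => uubjbjubjuSjS => uubjbjubjuuSjSjS => uubjbjubjuubjSjS => uubjbjubjuubjbjS => uubjbjubjuubjbjb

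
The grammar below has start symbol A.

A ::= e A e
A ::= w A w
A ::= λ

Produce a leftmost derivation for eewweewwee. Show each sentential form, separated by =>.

A=>eAe=>eeAee=>eewAwee=>eewwAwwee=>eewweAewwee=>eewweewwee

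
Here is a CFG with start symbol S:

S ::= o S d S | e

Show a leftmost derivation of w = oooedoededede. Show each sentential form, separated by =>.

S => oSdS => ooSdSdS => oooSdSdSdS => oooedSdSdS => oooedoSdSdSdS => oooedoedSdSdS => oooedoededSdS => oooedoedededS => oooedoededede

S => oSdS   [S ::= o S d S]
oSdS => ooSdSdS   [S ::= o S d S]
ooSdSdS => oooSdSdSdS   [S ::= o S d S]
oooSdSdSdS => oooedSdSdS   [S ::= e]
oooedSdSdS => oooedoSdSdSdS   [S ::= o S d S]
oooedoSdSdSdS => oooedoedSdSdS   [S ::= e]
oooedoedSdSdS => oooedoededSdS   [S ::= e]
oooedoededSdS => oooedoedededS   [S ::= e]
oooedoedededS => oooedoededede   [S ::= e]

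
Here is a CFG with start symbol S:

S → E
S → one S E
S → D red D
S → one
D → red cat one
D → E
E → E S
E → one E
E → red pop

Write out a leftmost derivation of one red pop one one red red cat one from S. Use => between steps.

S => D red D => E red D => one E red D => one E S red D => one E S S red D => one red pop S S red D => one red pop one S red D => one red pop one one red D => one red pop one one red red cat one

S => D red D   [S → D red D]
D red D => E red D   [D → E]
E red D => one E red D   [E → one E]
one E red D => one E S red D   [E → E S]
one E S red D => one E S S red D   [E → E S]
one E S S red D => one red pop S S red D   [E → red pop]
one red pop S S red D => one red pop one S red D   [S → one]
one red pop one S red D => one red pop one one red D   [S → one]
one red pop one one red D => one red pop one one red red cat one   [D → red cat one]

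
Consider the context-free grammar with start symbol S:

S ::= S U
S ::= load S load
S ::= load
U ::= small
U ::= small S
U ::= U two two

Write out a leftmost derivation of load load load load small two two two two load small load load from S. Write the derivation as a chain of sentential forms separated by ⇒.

S ⇒ load S load ⇒ load load S load load ⇒ load load S U load load ⇒ load load load S load U load load ⇒ load load load S U load U load load ⇒ load load load load U load U load load ⇒ load load load load U two two load U load load ⇒ load load load load U two two two two load U load load ⇒ load load load load small two two two two load U load load ⇒ load load load load small two two two two load small load load

S ⇒ load S load   [S ::= load S load]
load S load ⇒ load load S load load   [S ::= load S load]
load load S load load ⇒ load load S U load load   [S ::= S U]
load load S U load load ⇒ load load load S load U load load   [S ::= load S load]
load load load S load U load load ⇒ load load load S U load U load load   [S ::= S U]
load load load S U load U load load ⇒ load load load load U load U load load   [S ::= load]
load load load load U load U load load ⇒ load load load load U two two load U load load   [U ::= U two two]
load load load load U two two load U load load ⇒ load load load load U two two two two load U load load   [U ::= U two two]
load load load load U two two two two load U load load ⇒ load load load load small two two two two load U load load   [U ::= small]
load load load load small two two two two load U load load ⇒ load load load load small two two two two load small load load   [U ::= small]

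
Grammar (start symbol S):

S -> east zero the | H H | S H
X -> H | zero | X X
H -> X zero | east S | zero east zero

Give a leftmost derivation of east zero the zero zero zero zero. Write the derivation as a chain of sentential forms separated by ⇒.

S ⇒ S H ⇒ east zero the H ⇒ east zero the X zero ⇒ east zero the X X zero ⇒ east zero the zero X zero ⇒ east zero the zero H zero ⇒ east zero the zero X zero zero ⇒ east zero the zero zero zero zero

S ⇒ S H   [S -> S H]
S H ⇒ east zero the H   [S -> east zero the]
east zero the H ⇒ east zero the X zero   [H -> X zero]
east zero the X zero ⇒ east zero the X X zero   [X -> X X]
east zero the X X zero ⇒ east zero the zero X zero   [X -> zero]
east zero the zero X zero ⇒ east zero the zero H zero   [X -> H]
east zero the zero H zero ⇒ east zero the zero X zero zero   [H -> X zero]
east zero the zero X zero zero ⇒ east zero the zero zero zero zero   [X -> zero]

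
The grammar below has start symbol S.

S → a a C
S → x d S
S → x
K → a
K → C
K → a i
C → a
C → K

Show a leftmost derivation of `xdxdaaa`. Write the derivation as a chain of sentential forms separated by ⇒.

S ⇒ xdS ⇒ xdxdS ⇒ xdxdaaC ⇒ xdxdaaa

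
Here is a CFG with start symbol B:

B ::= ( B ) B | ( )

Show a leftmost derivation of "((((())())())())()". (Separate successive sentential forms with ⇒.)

B ⇒ (B)B ⇒ ((B)B)B ⇒ (((B)B)B)B ⇒ ((((B)B)B)B)B ⇒ ((((())B)B)B)B ⇒ ((((())())B)B)B ⇒ ((((())())())B)B ⇒ ((((())())())())B ⇒ ((((())())())())()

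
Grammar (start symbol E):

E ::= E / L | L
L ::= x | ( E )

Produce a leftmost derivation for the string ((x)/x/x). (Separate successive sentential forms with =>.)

E => L   [E ::= L]
L => (E)   [L ::= ( E )]
(E) => (E/L)   [E ::= E / L]
(E/L) => (E/L/L)   [E ::= E / L]
(E/L/L) => (L/L/L)   [E ::= L]
(L/L/L) => ((E)/L/L)   [L ::= ( E )]
((E)/L/L) => ((L)/L/L)   [E ::= L]
((L)/L/L) => ((x)/L/L)   [L ::= x]
((x)/L/L) => ((x)/x/L)   [L ::= x]
((x)/x/L) => ((x)/x/x)   [L ::= x]

E => L => (E) => (E/L) => (E/L/L) => (L/L/L) => ((E)/L/L) => ((L)/L/L) => ((x)/L/L) => ((x)/x/L) => ((x)/x/x)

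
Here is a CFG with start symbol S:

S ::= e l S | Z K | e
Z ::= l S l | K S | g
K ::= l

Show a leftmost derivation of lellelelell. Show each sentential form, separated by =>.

S => ZK => KSK => lSK => lelSK => lelZKK => lelKSKK => lellSKK => lellelSKK => lellelelSKK => lelleleleKK => lellelelelK => lellelelell

S => ZK   [S ::= Z K]
ZK => KSK   [Z ::= K S]
KSK => lSK   [K ::= l]
lSK => lelSK   [S ::= e l S]
lelSK => lelZKK   [S ::= Z K]
lelZKK => lelKSKK   [Z ::= K S]
lelKSKK => lellSKK   [K ::= l]
lellSKK => lellelSKK   [S ::= e l S]
lellelSKK => lellelelSKK   [S ::= e l S]
lellelelSKK => lelleleleKK   [S ::= e]
lelleleleKK => lellelelelK   [K ::= l]
lellelelelK => lellelelell   [K ::= l]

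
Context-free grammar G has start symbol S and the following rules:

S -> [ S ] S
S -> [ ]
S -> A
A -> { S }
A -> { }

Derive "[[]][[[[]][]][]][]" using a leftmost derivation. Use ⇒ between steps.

S ⇒ [S]S   [S -> [ S ] S]
[S]S ⇒ [[]]S   [S -> [ ]]
[[]]S ⇒ [[]][S]S   [S -> [ S ] S]
[[]][S]S ⇒ [[]][[S]S]S   [S -> [ S ] S]
[[]][[S]S]S ⇒ [[]][[[S]S]S]S   [S -> [ S ] S]
[[]][[[S]S]S]S ⇒ [[]][[[[]]S]S]S   [S -> [ ]]
[[]][[[[]]S]S]S ⇒ [[]][[[[]][]]S]S   [S -> [ ]]
[[]][[[[]][]]S]S ⇒ [[]][[[[]][]][]]S   [S -> [ ]]
[[]][[[[]][]][]]S ⇒ [[]][[[[]][]][]][]   [S -> [ ]]

S ⇒ [S]S ⇒ [[]]S ⇒ [[]][S]S ⇒ [[]][[S]S]S ⇒ [[]][[[S]S]S]S ⇒ [[]][[[[]]S]S]S ⇒ [[]][[[[]][]]S]S ⇒ [[]][[[[]][]][]]S ⇒ [[]][[[[]][]][]][]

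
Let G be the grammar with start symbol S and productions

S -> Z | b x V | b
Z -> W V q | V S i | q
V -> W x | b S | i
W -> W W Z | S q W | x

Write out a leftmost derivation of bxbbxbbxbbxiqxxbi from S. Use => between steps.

S => bxV => bxbS => bxbbxV => bxbbxbS => bxbbxbbxV => bxbbxbbxbS => bxbbxbbxbZ => bxbbxbbxbVSi => bxbbxbbxbWxSi => bxbbxbbxbSqWxSi => bxbbxbbxbbxVqWxSi => bxbbxbbxbbxiqWxSi => bxbbxbbxbbxiqxxSi => bxbbxbbxbbxiqxxbi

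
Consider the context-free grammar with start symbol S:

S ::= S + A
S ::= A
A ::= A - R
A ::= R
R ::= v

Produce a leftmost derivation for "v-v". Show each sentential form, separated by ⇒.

S⇒A⇒A-R⇒R-R⇒v-R⇒v-v

S ⇒ A   [S ::= A]
A ⇒ A-R   [A ::= A - R]
A-R ⇒ R-R   [A ::= R]
R-R ⇒ v-R   [R ::= v]
v-R ⇒ v-v   [R ::= v]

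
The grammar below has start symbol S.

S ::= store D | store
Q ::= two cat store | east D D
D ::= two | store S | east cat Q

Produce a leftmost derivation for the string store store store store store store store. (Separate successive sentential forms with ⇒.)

S ⇒ store D ⇒ store store S ⇒ store store store D ⇒ store store store store S ⇒ store store store store store D ⇒ store store store store store store S ⇒ store store store store store store store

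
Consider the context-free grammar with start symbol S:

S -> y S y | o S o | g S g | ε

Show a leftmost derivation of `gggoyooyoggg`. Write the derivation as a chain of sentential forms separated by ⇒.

S⇒gSg⇒ggSgg⇒gggSggg⇒gggoSoggg⇒gggoySyoggg⇒gggoyoSoyoggg⇒gggoyooyoggg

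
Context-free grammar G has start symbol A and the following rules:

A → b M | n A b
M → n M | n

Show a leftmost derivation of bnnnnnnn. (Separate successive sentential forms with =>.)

A => bM   [A → b M]
bM => bnM   [M → n M]
bnM => bnnM   [M → n M]
bnnM => bnnnM   [M → n M]
bnnnM => bnnnnM   [M → n M]
bnnnnM => bnnnnnM   [M → n M]
bnnnnnM => bnnnnnnM   [M → n M]
bnnnnnnM => bnnnnnnn   [M → n]

A => bM => bnM => bnnM => bnnnM => bnnnnM => bnnnnnM => bnnnnnnM => bnnnnnnn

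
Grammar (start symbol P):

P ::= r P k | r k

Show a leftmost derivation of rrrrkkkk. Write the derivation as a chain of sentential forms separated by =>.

P => rPk   [P ::= r P k]
rPk => rrPkk   [P ::= r P k]
rrPkk => rrrPkkk   [P ::= r P k]
rrrPkkk => rrrrkkkk   [P ::= r k]

P => rPk => rrPkk => rrrPkkk => rrrrkkkk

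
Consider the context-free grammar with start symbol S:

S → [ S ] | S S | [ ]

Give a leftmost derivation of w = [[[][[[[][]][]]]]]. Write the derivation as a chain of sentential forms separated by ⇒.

S⇒[S]⇒[[S]]⇒[[SS]]⇒[[[]S]]⇒[[[][S]]]⇒[[[][[S]]]]⇒[[[][[SS]]]]⇒[[[][[[S]S]]]]⇒[[[][[[SS]S]]]]⇒[[[][[[[]S]S]]]]⇒[[[][[[[][]]S]]]]⇒[[[][[[[][]][]]]]]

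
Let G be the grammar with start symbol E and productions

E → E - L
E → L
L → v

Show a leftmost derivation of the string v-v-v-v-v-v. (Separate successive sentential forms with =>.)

E => E-L => E-L-L => E-L-L-L => E-L-L-L-L => E-L-L-L-L-L => L-L-L-L-L-L => v-L-L-L-L-L => v-v-L-L-L-L => v-v-v-L-L-L => v-v-v-v-L-L => v-v-v-v-v-L => v-v-v-v-v-v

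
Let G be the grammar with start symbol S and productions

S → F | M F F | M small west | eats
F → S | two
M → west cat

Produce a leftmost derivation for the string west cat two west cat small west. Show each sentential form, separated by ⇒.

S ⇒ M F F   [S → M F F]
M F F ⇒ west cat F F   [M → west cat]
west cat F F ⇒ west cat two F   [F → two]
west cat two F ⇒ west cat two S   [F → S]
west cat two S ⇒ west cat two M small west   [S → M small west]
west cat two M small west ⇒ west cat two west cat small west   [M → west cat]

S ⇒ M F F ⇒ west cat F F ⇒ west cat two F ⇒ west cat two S ⇒ west cat two M small west ⇒ west cat two west cat small west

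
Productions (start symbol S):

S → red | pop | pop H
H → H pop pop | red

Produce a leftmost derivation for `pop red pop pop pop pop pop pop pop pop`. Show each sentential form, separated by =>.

S => pop H => pop H pop pop => pop H pop pop pop pop => pop H pop pop pop pop pop pop => pop H pop pop pop pop pop pop pop pop => pop red pop pop pop pop pop pop pop pop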